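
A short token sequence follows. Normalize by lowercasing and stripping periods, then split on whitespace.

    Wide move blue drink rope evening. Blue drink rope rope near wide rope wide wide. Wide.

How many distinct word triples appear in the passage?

16 tokens → 14 trigram windows in total.
Repeated trigrams (each contributes count−1 duplicates):
  blue drink rope: 2
1 duplicate windows → 14 − 1 = 13 distinct.

13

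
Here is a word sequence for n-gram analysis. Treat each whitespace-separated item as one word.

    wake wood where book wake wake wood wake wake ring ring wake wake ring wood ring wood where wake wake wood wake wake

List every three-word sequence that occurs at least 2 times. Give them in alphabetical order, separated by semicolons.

wake wake ring; wake wake wood; wake wood wake; wood wake wake

Trigram counts meeting the condition (at least 2 times):
  wake wake ring: 2
  wake wake wood: 2
  wake wood wake: 2
  wood wake wake: 2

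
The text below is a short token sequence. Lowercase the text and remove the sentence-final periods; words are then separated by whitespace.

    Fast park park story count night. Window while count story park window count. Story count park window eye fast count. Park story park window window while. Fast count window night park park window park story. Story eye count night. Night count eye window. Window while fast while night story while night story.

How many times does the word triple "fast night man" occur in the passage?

Scanning the 50 overlapping trigram windows for "fast night man":
  (none found)

0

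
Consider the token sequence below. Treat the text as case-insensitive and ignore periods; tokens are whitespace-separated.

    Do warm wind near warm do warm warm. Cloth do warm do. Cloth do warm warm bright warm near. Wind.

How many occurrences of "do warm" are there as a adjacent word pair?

Scanning the 19 overlapping bigram windows for "do warm":
  position 1–2: do warm
  position 6–7: do warm
  position 10–11: do warm
  position 14–15: do warm

4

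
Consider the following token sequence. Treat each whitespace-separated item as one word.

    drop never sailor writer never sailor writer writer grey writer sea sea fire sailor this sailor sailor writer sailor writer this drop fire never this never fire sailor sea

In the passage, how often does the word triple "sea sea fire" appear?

Scanning the 27 overlapping trigram windows for "sea sea fire":
  position 11–13: sea sea fire

1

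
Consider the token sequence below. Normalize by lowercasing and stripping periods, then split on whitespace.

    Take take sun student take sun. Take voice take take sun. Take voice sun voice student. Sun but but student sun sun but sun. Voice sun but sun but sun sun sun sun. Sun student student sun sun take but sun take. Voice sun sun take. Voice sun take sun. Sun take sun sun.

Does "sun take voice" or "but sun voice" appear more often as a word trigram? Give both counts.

"sun take voice" (4 vs 1)

"sun take voice": 4 occurrences
"but sun voice": 1 occurrence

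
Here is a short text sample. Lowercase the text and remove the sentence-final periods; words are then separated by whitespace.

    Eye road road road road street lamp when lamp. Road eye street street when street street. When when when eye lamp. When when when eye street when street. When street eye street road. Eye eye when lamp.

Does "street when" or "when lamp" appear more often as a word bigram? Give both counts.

"street when" (4 vs 2)

"street when": 4 occurrences
"when lamp": 2 occurrences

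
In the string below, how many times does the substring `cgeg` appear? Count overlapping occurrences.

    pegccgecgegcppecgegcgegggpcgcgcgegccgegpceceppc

5

Sliding a length-4 window over the 47 characters (44 positions):
  position 8–11: cgeg
  position 16–19: cgeg
  position 20–23: cgeg
  position 31–34: cgeg
  position 36–39: cgeg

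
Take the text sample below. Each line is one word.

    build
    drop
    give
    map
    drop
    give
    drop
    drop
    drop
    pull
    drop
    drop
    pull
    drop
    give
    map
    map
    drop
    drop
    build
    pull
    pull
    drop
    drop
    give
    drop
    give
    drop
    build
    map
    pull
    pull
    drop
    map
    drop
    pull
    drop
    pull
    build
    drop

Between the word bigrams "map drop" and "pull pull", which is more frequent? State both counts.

"map drop" (3 vs 2)

"map drop": 3 occurrences
"pull pull": 2 occurrences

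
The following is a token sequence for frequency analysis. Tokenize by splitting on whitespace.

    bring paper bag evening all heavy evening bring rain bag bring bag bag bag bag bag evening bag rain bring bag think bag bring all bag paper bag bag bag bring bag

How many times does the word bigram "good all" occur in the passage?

Scanning the 31 overlapping bigram windows for "good all":
  (none found)

0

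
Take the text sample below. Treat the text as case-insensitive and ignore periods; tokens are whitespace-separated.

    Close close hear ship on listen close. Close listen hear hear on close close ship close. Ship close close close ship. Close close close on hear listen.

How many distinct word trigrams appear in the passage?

20

27 tokens → 25 trigram windows in total.
Repeated trigrams (each contributes count−1 duplicates):
  close ship close: 3
  close close close: 2
  close close ship: 2
  ship close close: 2
5 duplicate windows → 25 − 5 = 20 distinct.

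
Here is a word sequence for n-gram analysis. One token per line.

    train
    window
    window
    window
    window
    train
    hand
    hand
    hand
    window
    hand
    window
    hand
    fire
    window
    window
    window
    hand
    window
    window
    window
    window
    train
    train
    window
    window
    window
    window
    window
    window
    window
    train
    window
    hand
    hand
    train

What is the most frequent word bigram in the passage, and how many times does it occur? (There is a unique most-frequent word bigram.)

"window window", 14 times

Bigram frequencies (highest first):
  window window: 14
  window hand: 4
  train window: 3
  window train: 3
  hand hand: 3
  hand window: 3
  … (5 more, each ≤ 1)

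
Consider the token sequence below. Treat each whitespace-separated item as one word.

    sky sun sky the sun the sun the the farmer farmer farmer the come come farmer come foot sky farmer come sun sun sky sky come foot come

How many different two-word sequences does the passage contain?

21

28 tokens → 27 bigram windows in total.
Repeated bigrams (each contributes count−1 duplicates):
  come foot: 2
  farmer come: 2
  farmer farmer: 2
  sun sky: 2
  sun the: 2
  the sun: 2
6 duplicate windows → 27 − 6 = 21 distinct.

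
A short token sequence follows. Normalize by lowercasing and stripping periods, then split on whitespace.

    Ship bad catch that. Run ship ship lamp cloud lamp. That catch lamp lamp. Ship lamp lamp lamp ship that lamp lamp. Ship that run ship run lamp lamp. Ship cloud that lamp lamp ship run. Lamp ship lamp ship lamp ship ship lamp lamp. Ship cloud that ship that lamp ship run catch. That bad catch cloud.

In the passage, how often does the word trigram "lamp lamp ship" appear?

6

Scanning the 56 overlapping trigram windows for "lamp lamp ship":
  position 13–15: lamp lamp ship
  position 17–19: lamp lamp ship
  position 21–23: lamp lamp ship
  position 28–30: lamp lamp ship
  position 33–35: lamp lamp ship
  position 44–46: lamp lamp ship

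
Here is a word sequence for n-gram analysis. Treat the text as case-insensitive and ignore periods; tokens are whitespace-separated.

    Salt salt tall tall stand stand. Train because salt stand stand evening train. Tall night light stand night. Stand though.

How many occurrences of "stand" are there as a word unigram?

6

Scanning the 20 tokens for "stand":
  position 5: stand
  position 6: stand
  position 10: stand
  position 11: stand
  position 17: stand
  position 19: stand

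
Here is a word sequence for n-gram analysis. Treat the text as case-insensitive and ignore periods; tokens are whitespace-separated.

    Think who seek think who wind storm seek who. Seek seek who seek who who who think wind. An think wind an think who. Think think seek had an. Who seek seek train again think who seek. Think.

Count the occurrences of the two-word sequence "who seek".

Scanning the 37 overlapping bigram windows for "who seek":
  position 2–3: who seek
  position 9–10: who seek
  position 12–13: who seek
  position 30–31: who seek
  position 36–37: who seek

5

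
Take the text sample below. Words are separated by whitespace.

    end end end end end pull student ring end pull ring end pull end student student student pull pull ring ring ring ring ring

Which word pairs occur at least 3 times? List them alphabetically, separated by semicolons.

end end; end pull; ring ring

Bigram counts meeting the condition (at least 3 times):
  end end: 4
  end pull: 3
  ring ring: 4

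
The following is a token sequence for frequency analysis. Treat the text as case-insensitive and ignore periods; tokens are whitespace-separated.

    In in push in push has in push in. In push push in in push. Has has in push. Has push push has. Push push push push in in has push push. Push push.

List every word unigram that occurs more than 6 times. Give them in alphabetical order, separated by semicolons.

in; push

Unigram counts meeting the condition (more than 6 times):
  in: 11
  push: 17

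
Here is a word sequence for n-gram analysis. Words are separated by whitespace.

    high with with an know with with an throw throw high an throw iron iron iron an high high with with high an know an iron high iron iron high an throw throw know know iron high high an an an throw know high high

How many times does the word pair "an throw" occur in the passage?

Scanning the 44 overlapping bigram windows for "an throw":
  position 8–9: an throw
  position 12–13: an throw
  position 31–32: an throw
  position 41–42: an throw

4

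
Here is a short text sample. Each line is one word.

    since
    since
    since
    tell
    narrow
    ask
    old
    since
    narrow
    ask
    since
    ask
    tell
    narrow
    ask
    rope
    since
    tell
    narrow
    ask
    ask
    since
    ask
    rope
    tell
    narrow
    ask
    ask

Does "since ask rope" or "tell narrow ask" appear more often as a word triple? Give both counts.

"since ask rope": 1 occurrence
"tell narrow ask": 4 occurrences

"tell narrow ask" (4 vs 1)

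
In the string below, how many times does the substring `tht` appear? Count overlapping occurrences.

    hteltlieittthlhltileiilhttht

1

Sliding a length-3 window over the 28 characters (26 positions):
  position 26–28: tht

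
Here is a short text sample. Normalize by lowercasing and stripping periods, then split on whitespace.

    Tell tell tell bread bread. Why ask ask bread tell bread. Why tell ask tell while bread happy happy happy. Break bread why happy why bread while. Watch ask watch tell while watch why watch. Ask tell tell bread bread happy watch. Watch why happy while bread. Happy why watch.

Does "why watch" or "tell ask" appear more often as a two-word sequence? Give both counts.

"why watch" (2 vs 1)

"why watch": 2 occurrences
"tell ask": 1 occurrence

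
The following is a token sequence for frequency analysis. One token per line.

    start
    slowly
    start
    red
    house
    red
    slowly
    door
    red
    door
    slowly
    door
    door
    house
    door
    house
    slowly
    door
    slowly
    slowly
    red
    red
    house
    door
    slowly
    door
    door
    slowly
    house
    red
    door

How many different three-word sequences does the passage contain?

31 tokens → 29 trigram windows in total.
Repeated trigrams (each contributes count−1 duplicates):
  door slowly door: 2
  slowly door door: 2
2 duplicate windows → 29 − 2 = 27 distinct.

27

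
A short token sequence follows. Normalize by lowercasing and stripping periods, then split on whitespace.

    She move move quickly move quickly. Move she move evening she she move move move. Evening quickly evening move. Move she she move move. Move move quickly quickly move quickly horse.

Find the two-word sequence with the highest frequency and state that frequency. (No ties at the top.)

"move move", 7 times

Bigram frequencies (highest first):
  move move: 7
  she move: 4
  move quickly: 4
  quickly move: 3
  move she: 2
  move evening: 2
  … (7 more, each ≤ 2)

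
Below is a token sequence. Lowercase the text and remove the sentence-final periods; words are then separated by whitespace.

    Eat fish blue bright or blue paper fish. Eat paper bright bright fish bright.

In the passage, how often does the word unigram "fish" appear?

3

Scanning the 14 tokens for "fish":
  position 2: fish
  position 8: fish
  position 13: fish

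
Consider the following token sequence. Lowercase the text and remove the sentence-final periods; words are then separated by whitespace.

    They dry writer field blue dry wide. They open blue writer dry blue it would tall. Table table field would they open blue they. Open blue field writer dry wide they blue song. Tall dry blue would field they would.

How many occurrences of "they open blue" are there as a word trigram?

3

Scanning the 38 overlapping trigram windows for "they open blue":
  position 8–10: they open blue
  position 21–23: they open blue
  position 24–26: they open blue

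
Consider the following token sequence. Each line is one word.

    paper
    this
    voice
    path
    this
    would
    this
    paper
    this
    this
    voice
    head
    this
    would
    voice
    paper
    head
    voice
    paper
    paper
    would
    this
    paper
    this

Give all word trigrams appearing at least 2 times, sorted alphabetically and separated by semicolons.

this paper this; would this paper

Trigram counts meeting the condition (at least 2 times):
  this paper this: 2
  would this paper: 2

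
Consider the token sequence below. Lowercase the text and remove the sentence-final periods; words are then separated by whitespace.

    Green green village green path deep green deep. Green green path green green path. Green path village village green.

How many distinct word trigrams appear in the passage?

19 tokens → 17 trigram windows in total.
Repeated trigrams (each contributes count−1 duplicates):
  green green path: 2
  green path green: 2
2 duplicate windows → 17 − 2 = 15 distinct.

15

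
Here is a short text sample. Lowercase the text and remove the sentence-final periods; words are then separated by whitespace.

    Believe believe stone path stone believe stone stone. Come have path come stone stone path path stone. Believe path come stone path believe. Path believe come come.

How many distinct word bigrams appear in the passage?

27 tokens → 26 bigram windows in total.
Repeated bigrams (each contributes count−1 duplicates):
  stone path: 3
  believe path: 2
  believe stone: 2
  come stone: 2
  path believe: 2
  path come: 2
  path stone: 2
  stone believe: 2
  … (1 more repeated)
10 duplicate windows → 26 − 10 = 16 distinct.

16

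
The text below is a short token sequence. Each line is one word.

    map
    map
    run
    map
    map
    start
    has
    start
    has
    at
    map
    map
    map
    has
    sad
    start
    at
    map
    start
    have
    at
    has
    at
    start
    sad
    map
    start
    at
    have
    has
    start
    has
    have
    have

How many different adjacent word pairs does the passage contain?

22

34 tokens → 33 bigram windows in total.
Repeated bigrams (each contributes count−1 duplicates):
  map map: 4
  map start: 3
  start has: 3
  at map: 2
  has at: 2
  has start: 2
  start at: 2
11 duplicate windows → 33 − 11 = 22 distinct.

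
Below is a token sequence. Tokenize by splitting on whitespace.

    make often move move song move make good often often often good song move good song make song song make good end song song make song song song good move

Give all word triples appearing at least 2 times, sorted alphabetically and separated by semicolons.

Trigram counts meeting the condition (at least 2 times):
  make song song: 2
  song make song: 2
  song song make: 2

make song song; song make song; song song make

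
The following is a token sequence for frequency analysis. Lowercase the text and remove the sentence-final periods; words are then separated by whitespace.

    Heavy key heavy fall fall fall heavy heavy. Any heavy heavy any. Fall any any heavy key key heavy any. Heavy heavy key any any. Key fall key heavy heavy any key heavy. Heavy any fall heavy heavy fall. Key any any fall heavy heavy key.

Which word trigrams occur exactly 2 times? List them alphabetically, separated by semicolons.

Trigram counts meeting the condition (exactly 2 times):
  any fall heavy: 2
  any heavy heavy: 2
  heavy any fall: 2
  heavy any heavy: 2
  heavy heavy key: 2
  key any any: 2
  key heavy heavy: 2

any fall heavy; any heavy heavy; heavy any fall; heavy any heavy; heavy heavy key; key any any; key heavy heavy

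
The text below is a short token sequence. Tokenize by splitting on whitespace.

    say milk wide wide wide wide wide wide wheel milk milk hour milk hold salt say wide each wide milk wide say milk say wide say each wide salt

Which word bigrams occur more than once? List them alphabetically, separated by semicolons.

Bigram counts meeting the condition (more than once):
  each wide: 2
  milk wide: 2
  say milk: 2
  say wide: 2
  wide say: 2
  wide wide: 5

each wide; milk wide; say milk; say wide; wide say; wide wide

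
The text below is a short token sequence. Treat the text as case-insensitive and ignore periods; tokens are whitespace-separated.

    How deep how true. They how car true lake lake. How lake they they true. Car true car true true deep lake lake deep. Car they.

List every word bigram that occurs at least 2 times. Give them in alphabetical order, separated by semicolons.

Bigram counts meeting the condition (at least 2 times):
  car true: 3
  lake lake: 2
  true car: 2

car true; lake lake; true car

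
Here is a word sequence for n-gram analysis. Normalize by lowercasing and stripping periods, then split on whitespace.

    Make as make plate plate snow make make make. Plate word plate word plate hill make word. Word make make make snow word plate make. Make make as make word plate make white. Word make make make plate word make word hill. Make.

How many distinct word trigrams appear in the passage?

32

43 tokens → 41 trigram windows in total.
Repeated trigrams (each contributes count−1 duplicates):
  make make make: 4
  make as make: 2
  make make plate: 2
  make plate word: 2
  plate word plate: 2
  word make make: 2
  word plate make: 2
9 duplicate windows → 41 − 9 = 32 distinct.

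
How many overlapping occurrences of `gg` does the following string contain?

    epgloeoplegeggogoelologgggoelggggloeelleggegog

Sliding a length-2 window over the 46 characters (45 positions):
  position 13–14: gg
  position 23–24: gg
  position 24–25: gg
  position 25–26: gg
  position 30–31: gg
  position 31–32: gg
  position 32–33: gg
  position 41–42: gg

8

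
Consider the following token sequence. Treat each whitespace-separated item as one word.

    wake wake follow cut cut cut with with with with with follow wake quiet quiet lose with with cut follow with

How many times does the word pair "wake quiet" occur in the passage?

Scanning the 20 overlapping bigram windows for "wake quiet":
  position 13–14: wake quiet

1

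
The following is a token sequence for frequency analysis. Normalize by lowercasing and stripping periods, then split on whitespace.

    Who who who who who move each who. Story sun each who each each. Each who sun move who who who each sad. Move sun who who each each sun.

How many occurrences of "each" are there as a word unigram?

Scanning the 30 tokens for "each":
  position 7: each
  position 11: each
  position 13: each
  position 14: each
  position 15: each
  position 22: each
  position 28: each
  position 29: each

8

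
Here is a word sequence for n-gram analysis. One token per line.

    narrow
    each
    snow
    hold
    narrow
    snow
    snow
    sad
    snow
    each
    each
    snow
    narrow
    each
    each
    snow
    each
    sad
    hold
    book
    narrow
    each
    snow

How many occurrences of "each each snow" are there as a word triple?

Scanning the 21 overlapping trigram windows for "each each snow":
  position 10–12: each each snow
  position 14–16: each each snow

2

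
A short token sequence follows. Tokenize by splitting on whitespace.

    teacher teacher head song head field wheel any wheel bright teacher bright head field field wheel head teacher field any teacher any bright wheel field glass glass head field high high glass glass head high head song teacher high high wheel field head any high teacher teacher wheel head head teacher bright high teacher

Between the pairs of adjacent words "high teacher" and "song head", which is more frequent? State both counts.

"high teacher": 2 occurrences
"song head": 1 occurrence

"high teacher" (2 vs 1)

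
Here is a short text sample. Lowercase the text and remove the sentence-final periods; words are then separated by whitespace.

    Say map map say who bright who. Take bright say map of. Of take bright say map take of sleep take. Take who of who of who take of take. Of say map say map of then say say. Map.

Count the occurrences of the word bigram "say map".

6

Scanning the 39 overlapping bigram windows for "say map":
  position 1–2: say map
  position 10–11: say map
  position 16–17: say map
  position 32–33: say map
  position 34–35: say map
  position 39–40: say map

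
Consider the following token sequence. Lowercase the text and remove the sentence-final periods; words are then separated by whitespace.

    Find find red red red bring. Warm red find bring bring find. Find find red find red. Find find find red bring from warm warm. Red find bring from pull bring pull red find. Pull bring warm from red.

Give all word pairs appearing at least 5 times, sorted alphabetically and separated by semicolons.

find find; red find

Bigram counts meeting the condition (at least 5 times):
  find find: 5
  red find: 5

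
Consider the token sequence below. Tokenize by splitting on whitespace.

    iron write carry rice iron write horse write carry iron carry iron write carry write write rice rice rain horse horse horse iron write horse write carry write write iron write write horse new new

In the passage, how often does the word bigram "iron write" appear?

5

Scanning the 34 overlapping bigram windows for "iron write":
  position 1–2: iron write
  position 5–6: iron write
  position 12–13: iron write
  position 23–24: iron write
  position 30–31: iron write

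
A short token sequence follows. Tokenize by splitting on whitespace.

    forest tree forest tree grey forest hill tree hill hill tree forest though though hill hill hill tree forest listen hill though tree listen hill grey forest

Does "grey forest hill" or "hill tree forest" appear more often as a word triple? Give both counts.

"hill tree forest" (2 vs 1)

"grey forest hill": 1 occurrence
"hill tree forest": 2 occurrences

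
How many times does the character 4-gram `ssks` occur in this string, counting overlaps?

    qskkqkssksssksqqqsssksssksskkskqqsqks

4

Sliding a length-4 window over the 37 characters (34 positions):
  position 7–10: ssks
  position 11–14: ssks
  position 19–22: ssks
  position 23–26: ssks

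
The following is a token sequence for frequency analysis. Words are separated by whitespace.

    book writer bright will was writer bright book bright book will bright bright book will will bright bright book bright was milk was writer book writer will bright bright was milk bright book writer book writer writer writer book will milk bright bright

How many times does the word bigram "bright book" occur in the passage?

Scanning the 42 overlapping bigram windows for "bright book":
  position 7–8: bright book
  position 9–10: bright book
  position 13–14: bright book
  position 18–19: bright book
  position 32–33: bright book

5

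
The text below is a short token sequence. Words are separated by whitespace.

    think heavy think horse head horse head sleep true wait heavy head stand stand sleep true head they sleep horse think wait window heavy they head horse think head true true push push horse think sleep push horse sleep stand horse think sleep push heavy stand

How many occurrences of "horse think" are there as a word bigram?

4

Scanning the 45 overlapping bigram windows for "horse think":
  position 20–21: horse think
  position 27–28: horse think
  position 34–35: horse think
  position 41–42: horse think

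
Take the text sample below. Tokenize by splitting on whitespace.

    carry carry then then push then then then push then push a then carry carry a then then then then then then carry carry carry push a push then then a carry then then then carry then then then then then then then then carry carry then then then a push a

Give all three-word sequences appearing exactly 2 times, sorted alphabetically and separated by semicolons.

Trigram counts meeting the condition (exactly 2 times):
  carry carry then: 2
  push then then: 2
  then push then: 2
  then then a: 2
  then then push: 2

carry carry then; push then then; then push then; then then a; then then push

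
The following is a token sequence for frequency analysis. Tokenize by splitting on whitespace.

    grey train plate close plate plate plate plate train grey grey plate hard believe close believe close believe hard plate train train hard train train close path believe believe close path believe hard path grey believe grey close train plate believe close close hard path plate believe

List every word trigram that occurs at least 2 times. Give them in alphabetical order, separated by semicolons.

Trigram counts meeting the condition (at least 2 times):
  believe close believe: 2
  close path believe: 2
  plate plate plate: 2

believe close believe; close path believe; plate plate plate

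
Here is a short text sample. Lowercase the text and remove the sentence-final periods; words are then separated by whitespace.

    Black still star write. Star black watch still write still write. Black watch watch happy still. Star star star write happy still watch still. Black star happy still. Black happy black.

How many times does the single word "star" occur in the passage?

Scanning the 31 tokens for "star":
  position 3: star
  position 5: star
  position 17: star
  position 18: star
  position 19: star
  position 26: star

6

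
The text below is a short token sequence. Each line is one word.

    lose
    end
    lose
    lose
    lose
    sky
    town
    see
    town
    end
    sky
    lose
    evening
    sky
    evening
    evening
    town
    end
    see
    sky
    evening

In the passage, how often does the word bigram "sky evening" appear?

Scanning the 20 overlapping bigram windows for "sky evening":
  position 14–15: sky evening
  position 20–21: sky evening

2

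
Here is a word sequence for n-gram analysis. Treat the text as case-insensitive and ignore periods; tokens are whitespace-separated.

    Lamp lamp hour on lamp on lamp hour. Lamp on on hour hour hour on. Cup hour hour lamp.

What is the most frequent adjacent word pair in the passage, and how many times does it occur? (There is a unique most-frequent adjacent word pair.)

"hour hour", 3 times

Bigram frequencies (highest first):
  hour hour: 3
  lamp hour: 2
  hour on: 2
  on lamp: 2
  lamp on: 2
  hour lamp: 2
  … (5 more, each ≤ 1)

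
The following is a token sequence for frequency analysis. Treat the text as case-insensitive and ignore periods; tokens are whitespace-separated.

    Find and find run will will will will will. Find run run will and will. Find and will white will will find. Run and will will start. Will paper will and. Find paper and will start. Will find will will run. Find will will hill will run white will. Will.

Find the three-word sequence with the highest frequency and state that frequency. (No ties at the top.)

Trigram frequencies (highest first):
  will will will: 3
  will will find: 2
  will find run: 2
  white will will: 2
  will start will: 2
  find will will: 2
  … (35 more, each ≤ 1)

"will will will", 3 times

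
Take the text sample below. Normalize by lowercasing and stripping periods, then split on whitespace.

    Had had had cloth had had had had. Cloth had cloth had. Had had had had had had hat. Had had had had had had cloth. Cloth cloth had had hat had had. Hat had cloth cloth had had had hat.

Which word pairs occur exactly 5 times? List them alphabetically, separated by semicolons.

Bigram counts meeting the condition (exactly 5 times):
  cloth had: 5
  had cloth: 5

cloth had; had cloth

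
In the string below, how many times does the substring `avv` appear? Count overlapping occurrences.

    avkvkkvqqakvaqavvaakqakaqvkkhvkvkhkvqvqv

Sliding a length-3 window over the 40 characters (38 positions):
  position 15–17: avv

1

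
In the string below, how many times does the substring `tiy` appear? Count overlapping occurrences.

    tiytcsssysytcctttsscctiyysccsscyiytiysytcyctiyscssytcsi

Sliding a length-3 window over the 55 characters (53 positions):
  position 1–3: tiy
  position 22–24: tiy
  position 35–37: tiy
  position 44–46: tiy

4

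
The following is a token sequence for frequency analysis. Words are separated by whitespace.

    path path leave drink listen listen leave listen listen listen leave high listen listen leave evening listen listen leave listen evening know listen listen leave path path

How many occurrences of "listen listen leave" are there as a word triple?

5

Scanning the 25 overlapping trigram windows for "listen listen leave":
  position 5–7: listen listen leave
  position 9–11: listen listen leave
  position 13–15: listen listen leave
  position 17–19: listen listen leave
  position 23–25: listen listen leave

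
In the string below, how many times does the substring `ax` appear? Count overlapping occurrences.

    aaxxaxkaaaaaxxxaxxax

5

Sliding a length-2 window over the 20 characters (19 positions):
  position 2–3: ax
  position 5–6: ax
  position 12–13: ax
  position 16–17: ax
  position 19–20: ax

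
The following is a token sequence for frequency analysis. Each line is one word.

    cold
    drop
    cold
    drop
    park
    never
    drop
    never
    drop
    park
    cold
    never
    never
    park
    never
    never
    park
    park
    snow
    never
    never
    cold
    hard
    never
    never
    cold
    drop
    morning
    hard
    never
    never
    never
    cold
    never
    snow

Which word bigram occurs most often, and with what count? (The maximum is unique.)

Bigram frequencies (highest first):
  never never: 6
  cold drop: 3
  never cold: 3
  drop park: 2
  park never: 2
  never drop: 2
  … (13 more, each ≤ 2)

"never never", 6 times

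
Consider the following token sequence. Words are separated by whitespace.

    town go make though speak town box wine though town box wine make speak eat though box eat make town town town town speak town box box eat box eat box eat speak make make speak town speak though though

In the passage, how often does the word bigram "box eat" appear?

4

Scanning the 39 overlapping bigram windows for "box eat":
  position 17–18: box eat
  position 27–28: box eat
  position 29–30: box eat
  position 31–32: box eat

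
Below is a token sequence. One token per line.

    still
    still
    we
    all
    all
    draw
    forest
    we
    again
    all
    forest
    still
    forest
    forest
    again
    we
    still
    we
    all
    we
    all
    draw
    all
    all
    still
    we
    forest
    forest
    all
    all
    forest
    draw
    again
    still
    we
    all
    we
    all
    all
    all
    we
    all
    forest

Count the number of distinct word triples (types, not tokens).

35

43 tokens → 41 trigram windows in total.
Repeated trigrams (each contributes count−1 duplicates):
  all we all: 3
  still we all: 3
  we all all: 2
  we all we: 2
6 duplicate windows → 41 − 6 = 35 distinct.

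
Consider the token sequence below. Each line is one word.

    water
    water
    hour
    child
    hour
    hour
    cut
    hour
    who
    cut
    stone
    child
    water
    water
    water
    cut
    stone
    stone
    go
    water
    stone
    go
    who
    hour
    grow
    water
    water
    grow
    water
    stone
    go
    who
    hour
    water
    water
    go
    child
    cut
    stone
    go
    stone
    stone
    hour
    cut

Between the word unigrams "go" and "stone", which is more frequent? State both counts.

"stone" (8 vs 5)

"go": 5 occurrences
"stone": 8 occurrences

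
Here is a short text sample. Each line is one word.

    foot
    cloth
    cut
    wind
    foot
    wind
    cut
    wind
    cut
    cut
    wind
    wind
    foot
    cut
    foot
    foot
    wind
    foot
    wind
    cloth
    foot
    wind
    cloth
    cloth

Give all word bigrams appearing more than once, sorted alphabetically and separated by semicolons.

cut wind; foot wind; wind cloth; wind cut; wind foot

Bigram counts meeting the condition (more than once):
  cut wind: 3
  foot wind: 4
  wind cloth: 2
  wind cut: 2
  wind foot: 3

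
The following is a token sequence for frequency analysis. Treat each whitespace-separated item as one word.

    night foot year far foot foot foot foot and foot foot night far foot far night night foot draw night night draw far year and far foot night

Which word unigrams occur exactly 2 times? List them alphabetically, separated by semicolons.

and; draw; year

Unigram counts meeting the condition (exactly 2 times):
  and: 2
  draw: 2
  year: 2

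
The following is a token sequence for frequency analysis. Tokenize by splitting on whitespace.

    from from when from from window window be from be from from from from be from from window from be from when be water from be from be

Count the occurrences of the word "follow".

0

Scanning the 28 tokens for "follow":
  (none found)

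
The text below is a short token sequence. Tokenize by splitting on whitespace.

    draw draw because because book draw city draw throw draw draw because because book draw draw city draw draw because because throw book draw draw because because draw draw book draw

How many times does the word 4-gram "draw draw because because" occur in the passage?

4

Scanning the 28 overlapping 4-gram windows for "draw draw because because":
  position 1–4: draw draw because because
  position 10–13: draw draw because because
  position 18–21: draw draw because because
  position 24–27: draw draw because because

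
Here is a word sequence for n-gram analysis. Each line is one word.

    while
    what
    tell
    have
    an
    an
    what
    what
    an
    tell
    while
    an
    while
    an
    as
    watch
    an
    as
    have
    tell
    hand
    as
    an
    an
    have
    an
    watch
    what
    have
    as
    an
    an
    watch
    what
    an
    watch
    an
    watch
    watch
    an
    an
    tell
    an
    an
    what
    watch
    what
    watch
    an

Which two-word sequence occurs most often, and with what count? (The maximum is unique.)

"an an", 5 times

Bigram frequencies (highest first):
  an an: 5
  watch an: 4
  an watch: 4
  watch what: 3
  have an: 2
  an what: 2
  … (22 more, each ≤ 2)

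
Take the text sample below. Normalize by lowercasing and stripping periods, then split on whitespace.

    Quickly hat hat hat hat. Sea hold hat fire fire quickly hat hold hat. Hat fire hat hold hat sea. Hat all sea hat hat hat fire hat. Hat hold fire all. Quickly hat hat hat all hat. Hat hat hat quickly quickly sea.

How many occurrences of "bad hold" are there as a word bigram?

Scanning the 43 overlapping bigram windows for "bad hold":
  (none found)

0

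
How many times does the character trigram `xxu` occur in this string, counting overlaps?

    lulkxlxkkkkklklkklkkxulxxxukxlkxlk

1

Sliding a length-3 window over the 34 characters (32 positions):
  position 25–27: xxu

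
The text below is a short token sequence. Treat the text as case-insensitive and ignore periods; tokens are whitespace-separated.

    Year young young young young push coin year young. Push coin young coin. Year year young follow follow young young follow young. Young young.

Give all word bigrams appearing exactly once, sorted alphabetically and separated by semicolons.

coin young; follow follow; year year; young coin

Bigram counts meeting the condition (exactly once):
  coin young: 1
  follow follow: 1
  year year: 1
  young coin: 1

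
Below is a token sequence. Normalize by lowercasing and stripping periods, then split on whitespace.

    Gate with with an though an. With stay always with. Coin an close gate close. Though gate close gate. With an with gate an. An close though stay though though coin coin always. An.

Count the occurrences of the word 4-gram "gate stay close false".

Scanning the 31 overlapping 4-gram windows for "gate stay close false":
  (none found)

0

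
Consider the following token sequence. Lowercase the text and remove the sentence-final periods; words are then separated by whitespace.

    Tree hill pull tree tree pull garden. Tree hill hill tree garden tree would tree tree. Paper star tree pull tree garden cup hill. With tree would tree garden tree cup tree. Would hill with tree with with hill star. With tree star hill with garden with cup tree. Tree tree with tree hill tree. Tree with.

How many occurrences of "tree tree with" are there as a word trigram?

Scanning the 55 overlapping trigram windows for "tree tree with":
  position 50–52: tree tree with
  position 55–57: tree tree with

2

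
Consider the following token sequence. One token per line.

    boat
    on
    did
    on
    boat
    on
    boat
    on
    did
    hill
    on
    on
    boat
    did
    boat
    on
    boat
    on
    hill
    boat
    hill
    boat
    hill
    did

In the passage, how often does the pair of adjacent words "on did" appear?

Scanning the 23 overlapping bigram windows for "on did":
  position 2–3: on did
  position 8–9: on did

2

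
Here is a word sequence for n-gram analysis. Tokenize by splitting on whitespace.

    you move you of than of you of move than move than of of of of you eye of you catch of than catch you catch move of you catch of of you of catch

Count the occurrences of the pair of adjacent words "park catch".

Scanning the 34 overlapping bigram windows for "park catch":
  (none found)

0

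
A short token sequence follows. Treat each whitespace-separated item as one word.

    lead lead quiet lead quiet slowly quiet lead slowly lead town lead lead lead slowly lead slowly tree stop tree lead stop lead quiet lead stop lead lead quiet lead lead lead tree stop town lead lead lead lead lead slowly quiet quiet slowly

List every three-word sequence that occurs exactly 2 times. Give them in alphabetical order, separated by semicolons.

lead lead quiet; lead lead slowly; lead slowly lead; lead stop lead; town lead lead

Trigram counts meeting the condition (exactly 2 times):
  lead lead quiet: 2
  lead lead slowly: 2
  lead slowly lead: 2
  lead stop lead: 2
  town lead lead: 2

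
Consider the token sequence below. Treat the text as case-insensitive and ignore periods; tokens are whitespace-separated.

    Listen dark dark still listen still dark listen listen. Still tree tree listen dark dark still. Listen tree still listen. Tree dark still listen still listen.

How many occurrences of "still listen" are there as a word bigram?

Scanning the 25 overlapping bigram windows for "still listen":
  position 4–5: still listen
  position 16–17: still listen
  position 19–20: still listen
  position 23–24: still listen
  position 25–26: still listen

5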